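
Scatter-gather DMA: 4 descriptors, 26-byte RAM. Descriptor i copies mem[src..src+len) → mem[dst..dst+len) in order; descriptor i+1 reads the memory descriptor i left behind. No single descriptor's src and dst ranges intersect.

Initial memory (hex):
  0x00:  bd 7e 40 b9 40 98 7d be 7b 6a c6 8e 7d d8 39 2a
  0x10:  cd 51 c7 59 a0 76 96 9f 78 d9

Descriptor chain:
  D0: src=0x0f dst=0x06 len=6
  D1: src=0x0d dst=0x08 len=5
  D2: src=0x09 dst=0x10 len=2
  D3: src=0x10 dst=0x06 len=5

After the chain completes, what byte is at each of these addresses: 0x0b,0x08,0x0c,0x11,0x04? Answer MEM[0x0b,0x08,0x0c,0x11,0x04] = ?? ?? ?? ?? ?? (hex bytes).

D0: mem[0x06..0x0b] <- [2a cd 51 c7 59 a0]
D1: mem[0x08..0x0c] <- [d8 39 2a cd 51]
D2: mem[0x10..0x11] <- [39 2a]
D3: mem[0x06..0x0a] <- [39 2a c7 59 a0]
query mem[0x0b]=0xcd, mem[0x08]=0xc7, mem[0x0c]=0x51, mem[0x11]=0x2a, mem[0x04]=0x40

MEM[0x0b,0x08,0x0c,0x11,0x04] = cd c7 51 2a 40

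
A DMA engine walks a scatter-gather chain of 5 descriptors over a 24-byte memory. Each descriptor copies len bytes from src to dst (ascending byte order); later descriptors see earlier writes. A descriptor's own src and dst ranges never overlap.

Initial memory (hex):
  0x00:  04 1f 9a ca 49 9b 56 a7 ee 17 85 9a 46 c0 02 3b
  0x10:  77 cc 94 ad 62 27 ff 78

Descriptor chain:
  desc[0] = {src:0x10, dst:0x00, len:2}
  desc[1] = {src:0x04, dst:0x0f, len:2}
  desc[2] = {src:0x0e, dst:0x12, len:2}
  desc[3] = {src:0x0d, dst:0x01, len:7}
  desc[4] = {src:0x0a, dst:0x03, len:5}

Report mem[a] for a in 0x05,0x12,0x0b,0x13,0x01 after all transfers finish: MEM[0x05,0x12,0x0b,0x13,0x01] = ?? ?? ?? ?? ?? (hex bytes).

MEM[0x05,0x12,0x0b,0x13,0x01] = 46 02 9a 49 c0

[0] 0x10->0x00 len=2 : 77 cc
[1] 0x04->0x0f len=2 : 49 9b
[2] 0x0e->0x12 len=2 : 02 49
[3] 0x0d->0x01 len=7 : c0 02 49 9b cc 02 49
[4] 0x0a->0x03 len=5 : 85 9a 46 c0 02
query mem[0x05]=0x46, mem[0x12]=0x02, mem[0x0b]=0x9a, mem[0x13]=0x49, mem[0x01]=0xc0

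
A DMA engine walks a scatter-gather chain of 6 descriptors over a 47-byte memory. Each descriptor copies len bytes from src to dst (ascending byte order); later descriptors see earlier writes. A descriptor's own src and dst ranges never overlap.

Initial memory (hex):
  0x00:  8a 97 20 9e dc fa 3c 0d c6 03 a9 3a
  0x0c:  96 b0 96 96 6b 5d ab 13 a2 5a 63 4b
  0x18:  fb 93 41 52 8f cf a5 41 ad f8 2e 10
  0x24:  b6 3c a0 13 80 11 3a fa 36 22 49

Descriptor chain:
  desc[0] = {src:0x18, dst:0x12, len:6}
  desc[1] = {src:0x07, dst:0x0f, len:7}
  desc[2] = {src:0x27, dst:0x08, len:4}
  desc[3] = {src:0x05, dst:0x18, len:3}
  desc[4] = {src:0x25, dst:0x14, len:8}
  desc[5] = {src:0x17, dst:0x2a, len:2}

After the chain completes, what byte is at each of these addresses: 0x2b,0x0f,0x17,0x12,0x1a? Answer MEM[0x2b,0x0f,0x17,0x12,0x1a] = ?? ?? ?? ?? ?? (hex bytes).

MEM[0x2b,0x0f,0x17,0x12,0x1a] = 11 0d 80 a9 fa

  after D0: wrote 6B at 0x12 = fb9341528fcf
  after D1: wrote 7B at 0x0f = 0dc603a93a96b0
  after D2: wrote 4B at 0x08 = 1380113a
  after D3: wrote 3B at 0x18 = fa3c0d
  after D4: wrote 8B at 0x14 = 3ca01380113afa36
  after D5: wrote 2B at 0x2a = 8011
query mem[0x2b]=0x11, mem[0x0f]=0x0d, mem[0x17]=0x80, mem[0x12]=0xa9, mem[0x1a]=0xfa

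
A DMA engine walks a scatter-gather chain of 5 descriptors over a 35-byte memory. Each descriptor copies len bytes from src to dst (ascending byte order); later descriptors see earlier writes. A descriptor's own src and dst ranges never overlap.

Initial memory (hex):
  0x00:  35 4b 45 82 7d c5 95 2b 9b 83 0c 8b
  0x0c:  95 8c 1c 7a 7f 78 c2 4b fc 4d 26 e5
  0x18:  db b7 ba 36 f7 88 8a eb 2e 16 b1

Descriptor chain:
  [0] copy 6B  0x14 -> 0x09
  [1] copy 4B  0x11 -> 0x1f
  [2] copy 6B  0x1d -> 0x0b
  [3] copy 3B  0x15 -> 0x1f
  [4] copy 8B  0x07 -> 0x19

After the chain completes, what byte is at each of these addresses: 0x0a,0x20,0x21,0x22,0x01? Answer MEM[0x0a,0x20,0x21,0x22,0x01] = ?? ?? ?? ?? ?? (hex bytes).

#0 dst[0x09+6] := {0xfc,0x4d,0x26,0xe5,0xdb,0xb7}
#1 dst[0x1f+4] := {0x78,0xc2,0x4b,0xfc}
#2 dst[0x0b+6] := {0x88,0x8a,0x78,0xc2,0x4b,0xfc}
#3 dst[0x1f+3] := {0x4d,0x26,0xe5}
#4 dst[0x19+8] := {0x2b,0x9b,0xfc,0x4d,0x88,0x8a,0x78,0xc2}
query mem[0x0a]=0x4d, mem[0x20]=0xc2, mem[0x21]=0xe5, mem[0x22]=0xfc, mem[0x01]=0x4b

MEM[0x0a,0x20,0x21,0x22,0x01] = 4d c2 e5 fc 4b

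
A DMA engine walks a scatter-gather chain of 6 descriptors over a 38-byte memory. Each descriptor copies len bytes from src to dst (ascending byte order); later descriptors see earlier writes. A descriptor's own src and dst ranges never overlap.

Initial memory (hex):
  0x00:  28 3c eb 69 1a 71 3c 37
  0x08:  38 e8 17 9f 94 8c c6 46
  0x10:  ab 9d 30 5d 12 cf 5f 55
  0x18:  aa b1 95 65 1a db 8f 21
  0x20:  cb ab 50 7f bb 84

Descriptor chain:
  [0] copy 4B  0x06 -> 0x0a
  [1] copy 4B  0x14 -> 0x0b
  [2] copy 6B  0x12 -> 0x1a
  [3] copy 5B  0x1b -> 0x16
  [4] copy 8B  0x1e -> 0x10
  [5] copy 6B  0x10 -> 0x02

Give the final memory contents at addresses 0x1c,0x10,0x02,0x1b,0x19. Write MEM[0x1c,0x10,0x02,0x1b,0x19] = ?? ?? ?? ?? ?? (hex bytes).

  after D0: wrote 4B at 0x0a = 3c3738e8
  after D1: wrote 4B at 0x0b = 12cf5f55
  after D2: wrote 6B at 0x1a = 305d12cf5f55
  after D3: wrote 5B at 0x16 = 5d12cf5f55
  after D4: wrote 8B at 0x10 = 5f55cbab507fbb84
  after D5: wrote 6B at 0x02 = 5f55cbab507f
query mem[0x1c]=0x12, mem[0x10]=0x5f, mem[0x02]=0x5f, mem[0x1b]=0x5d, mem[0x19]=0x5f

MEM[0x1c,0x10,0x02,0x1b,0x19] = 12 5f 5f 5d 5f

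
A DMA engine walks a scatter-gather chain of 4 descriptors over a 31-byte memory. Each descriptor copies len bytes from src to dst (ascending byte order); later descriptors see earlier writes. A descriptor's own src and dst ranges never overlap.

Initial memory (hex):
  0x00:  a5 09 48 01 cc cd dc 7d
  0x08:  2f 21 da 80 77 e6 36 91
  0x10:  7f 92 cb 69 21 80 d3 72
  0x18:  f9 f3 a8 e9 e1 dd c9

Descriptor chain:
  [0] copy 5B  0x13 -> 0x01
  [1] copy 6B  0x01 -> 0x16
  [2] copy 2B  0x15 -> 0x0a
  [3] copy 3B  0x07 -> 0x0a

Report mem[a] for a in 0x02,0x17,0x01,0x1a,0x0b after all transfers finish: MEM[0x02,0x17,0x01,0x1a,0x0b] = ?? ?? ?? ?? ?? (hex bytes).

MEM[0x02,0x17,0x01,0x1a,0x0b] = 21 21 69 72 2f

[0] 0x13->0x01 len=5 : 69 21 80 d3 72
[1] 0x01->0x16 len=6 : 69 21 80 d3 72 dc
[2] 0x15->0x0a len=2 : 80 69
[3] 0x07->0x0a len=3 : 7d 2f 21
query mem[0x02]=0x21, mem[0x17]=0x21, mem[0x01]=0x69, mem[0x1a]=0x72, mem[0x0b]=0x2f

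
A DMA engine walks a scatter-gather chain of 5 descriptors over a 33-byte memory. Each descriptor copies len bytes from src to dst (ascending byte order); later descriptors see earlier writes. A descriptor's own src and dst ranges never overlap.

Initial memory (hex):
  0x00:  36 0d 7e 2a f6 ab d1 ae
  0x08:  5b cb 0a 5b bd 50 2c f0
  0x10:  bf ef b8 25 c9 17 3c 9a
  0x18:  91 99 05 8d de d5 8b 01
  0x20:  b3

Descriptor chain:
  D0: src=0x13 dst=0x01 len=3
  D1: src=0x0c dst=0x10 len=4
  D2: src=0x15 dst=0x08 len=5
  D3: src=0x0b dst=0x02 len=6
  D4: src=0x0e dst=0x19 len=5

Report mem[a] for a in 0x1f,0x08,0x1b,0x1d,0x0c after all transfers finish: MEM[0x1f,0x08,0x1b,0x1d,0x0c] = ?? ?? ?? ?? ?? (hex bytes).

MEM[0x1f,0x08,0x1b,0x1d,0x0c] = 01 17 bd 2c 99

  after D0: wrote 3B at 0x01 = 25c917
  after D1: wrote 4B at 0x10 = bd502cf0
  after D2: wrote 5B at 0x08 = 173c9a9199
  after D3: wrote 6B at 0x02 = 9199502cf0bd
  after D4: wrote 5B at 0x19 = 2cf0bd502c
query mem[0x1f]=0x01, mem[0x08]=0x17, mem[0x1b]=0xbd, mem[0x1d]=0x2c, mem[0x0c]=0x99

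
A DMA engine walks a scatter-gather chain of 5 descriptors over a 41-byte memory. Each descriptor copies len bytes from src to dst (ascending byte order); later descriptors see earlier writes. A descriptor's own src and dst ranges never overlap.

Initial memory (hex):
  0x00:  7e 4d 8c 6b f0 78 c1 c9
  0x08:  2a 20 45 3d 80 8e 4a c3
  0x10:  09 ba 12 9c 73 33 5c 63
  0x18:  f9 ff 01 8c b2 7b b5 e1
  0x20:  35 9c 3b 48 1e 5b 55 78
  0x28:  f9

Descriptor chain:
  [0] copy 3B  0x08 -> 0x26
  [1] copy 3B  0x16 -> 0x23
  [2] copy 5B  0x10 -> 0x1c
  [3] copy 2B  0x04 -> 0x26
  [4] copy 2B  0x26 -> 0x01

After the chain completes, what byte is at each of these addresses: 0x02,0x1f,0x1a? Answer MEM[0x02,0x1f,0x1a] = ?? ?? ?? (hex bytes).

MEM[0x02,0x1f,0x1a] = 78 9c 01

#0 dst[0x26+3] := {0x2a,0x20,0x45}
#1 dst[0x23+3] := {0x5c,0x63,0xf9}
#2 dst[0x1c+5] := {0x09,0xba,0x12,0x9c,0x73}
#3 dst[0x26+2] := {0xf0,0x78}
#4 dst[0x01+2] := {0xf0,0x78}
query mem[0x02]=0x78, mem[0x1f]=0x9c, mem[0x1a]=0x01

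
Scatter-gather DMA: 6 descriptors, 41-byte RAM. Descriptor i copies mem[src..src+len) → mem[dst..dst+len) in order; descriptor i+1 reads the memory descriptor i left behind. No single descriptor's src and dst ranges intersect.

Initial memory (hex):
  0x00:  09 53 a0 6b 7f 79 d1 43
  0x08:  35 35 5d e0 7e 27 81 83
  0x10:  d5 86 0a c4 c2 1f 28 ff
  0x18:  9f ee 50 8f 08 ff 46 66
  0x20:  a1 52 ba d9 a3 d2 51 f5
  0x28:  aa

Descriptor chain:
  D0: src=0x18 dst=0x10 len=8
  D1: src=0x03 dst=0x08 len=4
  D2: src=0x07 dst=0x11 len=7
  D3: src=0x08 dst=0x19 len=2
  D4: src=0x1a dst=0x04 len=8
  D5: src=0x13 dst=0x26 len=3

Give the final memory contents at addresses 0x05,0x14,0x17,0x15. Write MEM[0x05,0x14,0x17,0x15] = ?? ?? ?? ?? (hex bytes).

MEM[0x05,0x14,0x17,0x15] = 8f 79 27 d1

[0] 0x18->0x10 len=8 : 9f ee 50 8f 08 ff 46 66
[1] 0x03->0x08 len=4 : 6b 7f 79 d1
[2] 0x07->0x11 len=7 : 43 6b 7f 79 d1 7e 27
[3] 0x08->0x19 len=2 : 6b 7f
[4] 0x1a->0x04 len=8 : 7f 8f 08 ff 46 66 a1 52
[5] 0x13->0x26 len=3 : 7f 79 d1
query mem[0x05]=0x8f, mem[0x14]=0x79, mem[0x17]=0x27, mem[0x15]=0xd1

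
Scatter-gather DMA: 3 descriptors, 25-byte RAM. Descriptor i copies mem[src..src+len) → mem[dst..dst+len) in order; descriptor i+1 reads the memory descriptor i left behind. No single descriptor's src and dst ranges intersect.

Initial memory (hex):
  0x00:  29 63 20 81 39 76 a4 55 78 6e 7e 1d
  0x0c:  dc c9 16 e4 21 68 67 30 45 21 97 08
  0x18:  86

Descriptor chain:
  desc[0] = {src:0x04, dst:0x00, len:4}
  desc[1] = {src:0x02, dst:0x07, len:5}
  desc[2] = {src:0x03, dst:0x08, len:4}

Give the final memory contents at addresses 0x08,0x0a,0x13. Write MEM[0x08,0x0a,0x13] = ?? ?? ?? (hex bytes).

MEM[0x08,0x0a,0x13] = 55 76 30

[0] 0x04->0x00 len=4 : 39 76 a4 55
[1] 0x02->0x07 len=5 : a4 55 39 76 a4
[2] 0x03->0x08 len=4 : 55 39 76 a4
query mem[0x08]=0x55, mem[0x0a]=0x76, mem[0x13]=0x30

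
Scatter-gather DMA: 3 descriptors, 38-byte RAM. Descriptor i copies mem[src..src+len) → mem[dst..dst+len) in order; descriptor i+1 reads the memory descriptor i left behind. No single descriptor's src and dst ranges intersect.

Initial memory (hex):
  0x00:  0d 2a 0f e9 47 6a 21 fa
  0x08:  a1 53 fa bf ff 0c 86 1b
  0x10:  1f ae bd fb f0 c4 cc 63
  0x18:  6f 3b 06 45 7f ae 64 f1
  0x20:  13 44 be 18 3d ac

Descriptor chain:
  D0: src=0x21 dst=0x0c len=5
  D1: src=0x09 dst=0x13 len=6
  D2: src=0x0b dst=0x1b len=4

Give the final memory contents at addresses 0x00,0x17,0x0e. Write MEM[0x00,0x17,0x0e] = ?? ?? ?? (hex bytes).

[0] 0x21->0x0c len=5 : 44 be 18 3d ac
[1] 0x09->0x13 len=6 : 53 fa bf 44 be 18
[2] 0x0b->0x1b len=4 : bf 44 be 18
query mem[0x00]=0x0d, mem[0x17]=0xbe, mem[0x0e]=0x18

MEM[0x00,0x17,0x0e] = 0d be 18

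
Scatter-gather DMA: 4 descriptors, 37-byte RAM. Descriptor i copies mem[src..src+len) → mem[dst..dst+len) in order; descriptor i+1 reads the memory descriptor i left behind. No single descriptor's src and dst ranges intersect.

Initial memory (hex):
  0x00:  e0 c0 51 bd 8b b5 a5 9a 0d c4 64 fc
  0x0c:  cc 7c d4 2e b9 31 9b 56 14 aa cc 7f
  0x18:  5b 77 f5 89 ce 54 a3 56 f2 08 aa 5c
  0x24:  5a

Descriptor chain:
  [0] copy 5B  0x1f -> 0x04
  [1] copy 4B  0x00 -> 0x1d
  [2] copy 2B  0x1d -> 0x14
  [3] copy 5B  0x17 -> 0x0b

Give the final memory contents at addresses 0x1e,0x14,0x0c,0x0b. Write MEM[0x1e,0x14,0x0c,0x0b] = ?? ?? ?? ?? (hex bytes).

MEM[0x1e,0x14,0x0c,0x0b] = c0 e0 5b 7f

[0] 0x1f->0x04 len=5 : 56 f2 08 aa 5c
[1] 0x00->0x1d len=4 : e0 c0 51 bd
[2] 0x1d->0x14 len=2 : e0 c0
[3] 0x17->0x0b len=5 : 7f 5b 77 f5 89
query mem[0x1e]=0xc0, mem[0x14]=0xe0, mem[0x0c]=0x5b, mem[0x0b]=0x7f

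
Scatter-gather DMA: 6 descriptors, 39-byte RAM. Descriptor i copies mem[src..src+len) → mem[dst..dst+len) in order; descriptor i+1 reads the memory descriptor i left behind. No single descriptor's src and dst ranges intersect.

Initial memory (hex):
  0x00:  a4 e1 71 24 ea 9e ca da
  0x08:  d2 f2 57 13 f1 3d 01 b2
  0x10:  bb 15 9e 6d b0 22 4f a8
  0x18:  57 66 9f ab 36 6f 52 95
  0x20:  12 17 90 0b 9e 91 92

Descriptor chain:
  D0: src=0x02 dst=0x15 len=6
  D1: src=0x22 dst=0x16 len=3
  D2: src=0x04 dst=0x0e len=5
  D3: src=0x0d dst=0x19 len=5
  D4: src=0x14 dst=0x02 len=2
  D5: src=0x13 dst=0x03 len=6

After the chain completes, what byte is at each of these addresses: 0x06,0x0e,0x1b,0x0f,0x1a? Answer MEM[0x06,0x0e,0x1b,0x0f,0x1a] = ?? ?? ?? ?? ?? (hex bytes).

MEM[0x06,0x0e,0x1b,0x0f,0x1a] = 90 ea 9e 9e ea

#0 dst[0x15+6] := {0x71,0x24,0xea,0x9e,0xca,0xda}
#1 dst[0x16+3] := {0x90,0x0b,0x9e}
#2 dst[0x0e+5] := {0xea,0x9e,0xca,0xda,0xd2}
#3 dst[0x19+5] := {0x3d,0xea,0x9e,0xca,0xda}
#4 dst[0x02+2] := {0xb0,0x71}
#5 dst[0x03+6] := {0x6d,0xb0,0x71,0x90,0x0b,0x9e}
query mem[0x06]=0x90, mem[0x0e]=0xea, mem[0x1b]=0x9e, mem[0x0f]=0x9e, mem[0x1a]=0xea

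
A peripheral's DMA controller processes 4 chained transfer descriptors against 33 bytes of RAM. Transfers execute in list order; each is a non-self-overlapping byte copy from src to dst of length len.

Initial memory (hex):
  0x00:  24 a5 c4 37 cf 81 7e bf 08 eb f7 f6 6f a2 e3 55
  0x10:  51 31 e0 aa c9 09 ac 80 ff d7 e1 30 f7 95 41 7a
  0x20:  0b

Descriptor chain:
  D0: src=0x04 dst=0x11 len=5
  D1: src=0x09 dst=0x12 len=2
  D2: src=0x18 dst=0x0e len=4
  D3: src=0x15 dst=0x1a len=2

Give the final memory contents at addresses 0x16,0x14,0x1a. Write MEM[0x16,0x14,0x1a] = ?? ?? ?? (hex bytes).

#0 dst[0x11+5] := {0xcf,0x81,0x7e,0xbf,0x08}
#1 dst[0x12+2] := {0xeb,0xf7}
#2 dst[0x0e+4] := {0xff,0xd7,0xe1,0x30}
#3 dst[0x1a+2] := {0x08,0xac}
query mem[0x16]=0xac, mem[0x14]=0xbf, mem[0x1a]=0x08

MEM[0x16,0x14,0x1a] = ac bf 08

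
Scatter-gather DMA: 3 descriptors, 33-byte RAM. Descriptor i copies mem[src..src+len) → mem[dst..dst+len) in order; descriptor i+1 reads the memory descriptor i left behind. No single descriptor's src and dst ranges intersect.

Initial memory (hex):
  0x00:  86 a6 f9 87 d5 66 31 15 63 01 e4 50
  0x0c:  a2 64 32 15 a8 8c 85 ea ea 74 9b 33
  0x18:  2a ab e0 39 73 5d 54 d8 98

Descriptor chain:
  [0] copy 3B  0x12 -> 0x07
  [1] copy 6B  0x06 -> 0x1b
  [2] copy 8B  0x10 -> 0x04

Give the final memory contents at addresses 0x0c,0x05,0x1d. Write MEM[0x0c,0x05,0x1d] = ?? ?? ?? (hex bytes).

MEM[0x0c,0x05,0x1d] = a2 8c ea

  after D0: wrote 3B at 0x07 = 85eaea
  after D1: wrote 6B at 0x1b = 3185eaeae450
  after D2: wrote 8B at 0x04 = a88c85eaea749b33
query mem[0x0c]=0xa2, mem[0x05]=0x8c, mem[0x1d]=0xea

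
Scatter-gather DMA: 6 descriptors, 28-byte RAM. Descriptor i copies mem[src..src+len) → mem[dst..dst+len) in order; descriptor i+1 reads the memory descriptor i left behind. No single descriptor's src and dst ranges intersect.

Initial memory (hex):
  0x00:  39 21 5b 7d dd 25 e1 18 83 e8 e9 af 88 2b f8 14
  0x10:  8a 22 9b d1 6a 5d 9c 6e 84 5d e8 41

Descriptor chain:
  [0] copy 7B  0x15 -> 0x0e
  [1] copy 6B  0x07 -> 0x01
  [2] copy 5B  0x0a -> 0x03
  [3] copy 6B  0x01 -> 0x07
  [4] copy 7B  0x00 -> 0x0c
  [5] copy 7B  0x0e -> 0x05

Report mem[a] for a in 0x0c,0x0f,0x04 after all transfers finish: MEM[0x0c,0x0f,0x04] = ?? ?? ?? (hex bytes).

MEM[0x0c,0x0f,0x04] = 39 e9 af

#0 dst[0x0e+7] := {0x5d,0x9c,0x6e,0x84,0x5d,0xe8,0x41}
#1 dst[0x01+6] := {0x18,0x83,0xe8,0xe9,0xaf,0x88}
#2 dst[0x03+5] := {0xe9,0xaf,0x88,0x2b,0x5d}
#3 dst[0x07+6] := {0x18,0x83,0xe9,0xaf,0x88,0x2b}
#4 dst[0x0c+7] := {0x39,0x18,0x83,0xe9,0xaf,0x88,0x2b}
#5 dst[0x05+7] := {0x83,0xe9,0xaf,0x88,0x2b,0xe8,0x41}
query mem[0x0c]=0x39, mem[0x0f]=0xe9, mem[0x04]=0xaf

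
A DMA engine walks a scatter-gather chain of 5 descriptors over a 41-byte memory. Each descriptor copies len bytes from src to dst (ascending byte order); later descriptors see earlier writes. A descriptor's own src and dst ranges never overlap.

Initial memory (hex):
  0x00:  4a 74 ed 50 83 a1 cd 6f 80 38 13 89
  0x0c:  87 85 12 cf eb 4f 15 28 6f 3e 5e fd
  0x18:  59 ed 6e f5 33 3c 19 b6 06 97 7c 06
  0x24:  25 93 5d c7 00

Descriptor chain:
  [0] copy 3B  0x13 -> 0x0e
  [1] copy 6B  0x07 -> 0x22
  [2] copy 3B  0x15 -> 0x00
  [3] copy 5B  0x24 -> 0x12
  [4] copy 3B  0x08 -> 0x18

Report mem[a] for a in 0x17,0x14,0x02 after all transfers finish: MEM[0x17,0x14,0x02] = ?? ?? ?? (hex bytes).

#0 dst[0x0e+3] := {0x28,0x6f,0x3e}
#1 dst[0x22+6] := {0x6f,0x80,0x38,0x13,0x89,0x87}
#2 dst[0x00+3] := {0x3e,0x5e,0xfd}
#3 dst[0x12+5] := {0x38,0x13,0x89,0x87,0x00}
#4 dst[0x18+3] := {0x80,0x38,0x13}
query mem[0x17]=0xfd, mem[0x14]=0x89, mem[0x02]=0xfd

MEM[0x17,0x14,0x02] = fd 89 fd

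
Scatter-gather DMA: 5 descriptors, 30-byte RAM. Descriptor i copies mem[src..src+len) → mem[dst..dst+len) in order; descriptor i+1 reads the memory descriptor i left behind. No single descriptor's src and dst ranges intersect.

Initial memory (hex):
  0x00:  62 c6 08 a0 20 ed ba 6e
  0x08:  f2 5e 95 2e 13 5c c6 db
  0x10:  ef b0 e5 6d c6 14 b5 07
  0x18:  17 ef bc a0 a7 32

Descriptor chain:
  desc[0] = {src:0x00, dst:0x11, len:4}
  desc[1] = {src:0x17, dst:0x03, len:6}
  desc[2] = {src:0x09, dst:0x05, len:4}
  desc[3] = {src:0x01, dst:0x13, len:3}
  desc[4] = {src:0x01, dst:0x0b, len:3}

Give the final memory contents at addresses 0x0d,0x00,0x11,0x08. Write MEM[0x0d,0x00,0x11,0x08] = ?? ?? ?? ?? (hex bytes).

MEM[0x0d,0x00,0x11,0x08] = 07 62 62 13

D0: mem[0x11..0x14] <- [62 c6 08 a0]
D1: mem[0x03..0x08] <- [07 17 ef bc a0 a7]
D2: mem[0x05..0x08] <- [5e 95 2e 13]
D3: mem[0x13..0x15] <- [c6 08 07]
D4: mem[0x0b..0x0d] <- [c6 08 07]
query mem[0x0d]=0x07, mem[0x00]=0x62, mem[0x11]=0x62, mem[0x08]=0x13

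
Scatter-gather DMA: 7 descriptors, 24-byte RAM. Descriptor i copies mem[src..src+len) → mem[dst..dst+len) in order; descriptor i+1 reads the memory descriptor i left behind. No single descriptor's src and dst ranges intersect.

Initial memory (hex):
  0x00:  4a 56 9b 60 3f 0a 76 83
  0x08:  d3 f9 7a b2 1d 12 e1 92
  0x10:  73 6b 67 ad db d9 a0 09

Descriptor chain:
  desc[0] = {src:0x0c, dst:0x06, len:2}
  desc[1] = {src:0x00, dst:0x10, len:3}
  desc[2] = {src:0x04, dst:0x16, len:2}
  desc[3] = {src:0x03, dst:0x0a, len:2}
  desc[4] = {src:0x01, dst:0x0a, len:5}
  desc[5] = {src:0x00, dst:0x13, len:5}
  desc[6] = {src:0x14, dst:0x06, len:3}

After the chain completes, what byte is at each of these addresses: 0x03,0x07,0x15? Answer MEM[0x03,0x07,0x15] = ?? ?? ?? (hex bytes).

  after D0: wrote 2B at 0x06 = 1d12
  after D1: wrote 3B at 0x10 = 4a569b
  after D2: wrote 2B at 0x16 = 3f0a
  after D3: wrote 2B at 0x0a = 603f
  after D4: wrote 5B at 0x0a = 569b603f0a
  after D5: wrote 5B at 0x13 = 4a569b603f
  after D6: wrote 3B at 0x06 = 569b60
query mem[0x03]=0x60, mem[0x07]=0x9b, mem[0x15]=0x9b

MEM[0x03,0x07,0x15] = 60 9b 9b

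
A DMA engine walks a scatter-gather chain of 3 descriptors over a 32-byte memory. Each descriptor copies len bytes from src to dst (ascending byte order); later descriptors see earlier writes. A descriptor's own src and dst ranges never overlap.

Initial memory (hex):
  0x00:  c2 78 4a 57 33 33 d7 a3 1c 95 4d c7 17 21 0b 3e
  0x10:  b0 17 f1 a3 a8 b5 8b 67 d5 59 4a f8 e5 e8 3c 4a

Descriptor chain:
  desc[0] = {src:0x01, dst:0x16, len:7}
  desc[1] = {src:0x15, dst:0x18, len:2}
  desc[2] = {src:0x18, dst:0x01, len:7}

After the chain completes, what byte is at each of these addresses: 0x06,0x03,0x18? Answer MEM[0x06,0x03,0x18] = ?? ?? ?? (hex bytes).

MEM[0x06,0x03,0x18] = e8 33 b5

D0: mem[0x16..0x1c] <- [78 4a 57 33 33 d7 a3]
D1: mem[0x18..0x19] <- [b5 78]
D2: mem[0x01..0x07] <- [b5 78 33 d7 a3 e8 3c]
query mem[0x06]=0xe8, mem[0x03]=0x33, mem[0x18]=0xb5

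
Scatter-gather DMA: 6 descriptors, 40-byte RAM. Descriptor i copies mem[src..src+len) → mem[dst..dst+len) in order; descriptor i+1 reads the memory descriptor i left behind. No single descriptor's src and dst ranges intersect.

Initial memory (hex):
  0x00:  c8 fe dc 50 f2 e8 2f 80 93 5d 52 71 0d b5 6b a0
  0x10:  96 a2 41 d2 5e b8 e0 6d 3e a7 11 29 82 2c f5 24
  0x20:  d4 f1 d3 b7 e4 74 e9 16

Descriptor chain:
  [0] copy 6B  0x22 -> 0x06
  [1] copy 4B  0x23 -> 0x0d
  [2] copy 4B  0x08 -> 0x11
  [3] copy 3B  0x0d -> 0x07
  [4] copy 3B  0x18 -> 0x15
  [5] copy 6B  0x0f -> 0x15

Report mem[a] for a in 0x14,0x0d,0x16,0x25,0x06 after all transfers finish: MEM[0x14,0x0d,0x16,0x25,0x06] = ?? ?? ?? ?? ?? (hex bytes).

#0 dst[0x06+6] := {0xd3,0xb7,0xe4,0x74,0xe9,0x16}
#1 dst[0x0d+4] := {0xb7,0xe4,0x74,0xe9}
#2 dst[0x11+4] := {0xe4,0x74,0xe9,0x16}
#3 dst[0x07+3] := {0xb7,0xe4,0x74}
#4 dst[0x15+3] := {0x3e,0xa7,0x11}
#5 dst[0x15+6] := {0x74,0xe9,0xe4,0x74,0xe9,0x16}
query mem[0x14]=0x16, mem[0x0d]=0xb7, mem[0x16]=0xe9, mem[0x25]=0x74, mem[0x06]=0xd3

MEM[0x14,0x0d,0x16,0x25,0x06] = 16 b7 e9 74 d3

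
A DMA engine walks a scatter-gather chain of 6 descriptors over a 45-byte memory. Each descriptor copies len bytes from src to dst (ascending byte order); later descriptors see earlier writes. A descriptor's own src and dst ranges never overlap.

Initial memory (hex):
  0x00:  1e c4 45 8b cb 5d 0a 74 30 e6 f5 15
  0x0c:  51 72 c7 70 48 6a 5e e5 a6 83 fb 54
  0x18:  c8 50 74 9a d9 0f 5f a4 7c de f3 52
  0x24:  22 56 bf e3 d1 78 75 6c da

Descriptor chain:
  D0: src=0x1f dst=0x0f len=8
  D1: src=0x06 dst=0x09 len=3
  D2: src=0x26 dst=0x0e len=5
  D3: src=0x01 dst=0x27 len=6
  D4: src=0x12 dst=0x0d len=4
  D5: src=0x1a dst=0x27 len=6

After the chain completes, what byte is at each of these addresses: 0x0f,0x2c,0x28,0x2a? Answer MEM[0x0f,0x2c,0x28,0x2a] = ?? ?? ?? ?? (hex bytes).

MEM[0x0f,0x2c,0x28,0x2a] = 22 a4 9a 0f

  after D0: wrote 8B at 0x0f = a47cdef3522256bf
  after D1: wrote 3B at 0x09 = 0a7430
  after D2: wrote 5B at 0x0e = bfe3d17875
  after D3: wrote 6B at 0x27 = c4458bcb5d0a
  after D4: wrote 4B at 0x0d = 75522256
  after D5: wrote 6B at 0x27 = 749ad90f5fa4
query mem[0x0f]=0x22, mem[0x2c]=0xa4, mem[0x28]=0x9a, mem[0x2a]=0x0f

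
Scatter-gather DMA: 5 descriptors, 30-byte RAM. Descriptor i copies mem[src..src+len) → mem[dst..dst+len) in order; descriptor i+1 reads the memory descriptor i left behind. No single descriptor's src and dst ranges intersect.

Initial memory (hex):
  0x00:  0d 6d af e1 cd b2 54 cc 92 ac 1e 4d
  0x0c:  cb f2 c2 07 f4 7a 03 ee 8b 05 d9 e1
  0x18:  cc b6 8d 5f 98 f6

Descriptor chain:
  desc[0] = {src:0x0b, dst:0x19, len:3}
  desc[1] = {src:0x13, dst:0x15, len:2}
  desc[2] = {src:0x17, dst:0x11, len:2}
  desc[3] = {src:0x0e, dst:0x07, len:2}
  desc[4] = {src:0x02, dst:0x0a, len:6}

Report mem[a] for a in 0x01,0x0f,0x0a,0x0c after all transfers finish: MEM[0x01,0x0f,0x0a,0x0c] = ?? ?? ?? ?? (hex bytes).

#0 dst[0x19+3] := {0x4d,0xcb,0xf2}
#1 dst[0x15+2] := {0xee,0x8b}
#2 dst[0x11+2] := {0xe1,0xcc}
#3 dst[0x07+2] := {0xc2,0x07}
#4 dst[0x0a+6] := {0xaf,0xe1,0xcd,0xb2,0x54,0xc2}
query mem[0x01]=0x6d, mem[0x0f]=0xc2, mem[0x0a]=0xaf, mem[0x0c]=0xcd

MEM[0x01,0x0f,0x0a,0x0c] = 6d c2 af cd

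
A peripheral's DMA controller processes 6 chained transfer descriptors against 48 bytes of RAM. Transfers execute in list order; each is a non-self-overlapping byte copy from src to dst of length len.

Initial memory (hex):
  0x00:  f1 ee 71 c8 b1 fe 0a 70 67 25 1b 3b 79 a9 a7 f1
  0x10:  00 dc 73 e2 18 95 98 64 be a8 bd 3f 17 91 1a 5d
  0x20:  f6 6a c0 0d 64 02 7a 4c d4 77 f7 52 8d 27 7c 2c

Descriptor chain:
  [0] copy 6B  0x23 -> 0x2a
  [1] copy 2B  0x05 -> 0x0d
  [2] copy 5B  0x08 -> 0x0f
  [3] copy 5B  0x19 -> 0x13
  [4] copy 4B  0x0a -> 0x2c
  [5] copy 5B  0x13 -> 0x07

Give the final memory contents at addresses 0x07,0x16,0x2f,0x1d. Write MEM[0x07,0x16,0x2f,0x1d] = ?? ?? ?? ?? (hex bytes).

MEM[0x07,0x16,0x2f,0x1d] = a8 17 fe 91

[0] 0x23->0x2a len=6 : 0d 64 02 7a 4c d4
[1] 0x05->0x0d len=2 : fe 0a
[2] 0x08->0x0f len=5 : 67 25 1b 3b 79
[3] 0x19->0x13 len=5 : a8 bd 3f 17 91
[4] 0x0a->0x2c len=4 : 1b 3b 79 fe
[5] 0x13->0x07 len=5 : a8 bd 3f 17 91
query mem[0x07]=0xa8, mem[0x16]=0x17, mem[0x2f]=0xfe, mem[0x1d]=0x91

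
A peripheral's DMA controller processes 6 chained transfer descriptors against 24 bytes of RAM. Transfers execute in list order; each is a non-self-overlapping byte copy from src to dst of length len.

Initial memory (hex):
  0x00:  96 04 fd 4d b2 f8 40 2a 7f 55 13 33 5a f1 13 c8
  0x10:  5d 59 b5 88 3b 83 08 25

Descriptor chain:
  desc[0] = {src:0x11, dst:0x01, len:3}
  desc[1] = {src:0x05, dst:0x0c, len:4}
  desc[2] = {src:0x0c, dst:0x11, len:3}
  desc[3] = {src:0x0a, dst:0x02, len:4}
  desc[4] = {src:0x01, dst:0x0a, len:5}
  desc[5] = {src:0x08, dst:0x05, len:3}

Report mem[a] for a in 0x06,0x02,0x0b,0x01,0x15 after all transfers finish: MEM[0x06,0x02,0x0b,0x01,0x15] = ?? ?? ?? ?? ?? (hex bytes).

MEM[0x06,0x02,0x0b,0x01,0x15] = 55 13 13 59 83

#0 dst[0x01+3] := {0x59,0xb5,0x88}
#1 dst[0x0c+4] := {0xf8,0x40,0x2a,0x7f}
#2 dst[0x11+3] := {0xf8,0x40,0x2a}
#3 dst[0x02+4] := {0x13,0x33,0xf8,0x40}
#4 dst[0x0a+5] := {0x59,0x13,0x33,0xf8,0x40}
#5 dst[0x05+3] := {0x7f,0x55,0x59}
query mem[0x06]=0x55, mem[0x02]=0x13, mem[0x0b]=0x13, mem[0x01]=0x59, mem[0x15]=0x83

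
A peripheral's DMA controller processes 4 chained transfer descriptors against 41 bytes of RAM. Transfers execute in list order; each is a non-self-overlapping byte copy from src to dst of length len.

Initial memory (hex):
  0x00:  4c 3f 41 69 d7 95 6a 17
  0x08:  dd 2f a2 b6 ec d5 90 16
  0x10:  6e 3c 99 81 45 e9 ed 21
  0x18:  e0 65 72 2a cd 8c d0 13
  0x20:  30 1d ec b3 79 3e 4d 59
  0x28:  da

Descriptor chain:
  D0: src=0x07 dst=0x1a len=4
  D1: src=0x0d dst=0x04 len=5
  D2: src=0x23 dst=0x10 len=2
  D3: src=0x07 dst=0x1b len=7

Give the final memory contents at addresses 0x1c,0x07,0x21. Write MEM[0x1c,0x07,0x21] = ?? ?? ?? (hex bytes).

#0 dst[0x1a+4] := {0x17,0xdd,0x2f,0xa2}
#1 dst[0x04+5] := {0xd5,0x90,0x16,0x6e,0x3c}
#2 dst[0x10+2] := {0xb3,0x79}
#3 dst[0x1b+7] := {0x6e,0x3c,0x2f,0xa2,0xb6,0xec,0xd5}
query mem[0x1c]=0x3c, mem[0x07]=0x6e, mem[0x21]=0xd5

MEM[0x1c,0x07,0x21] = 3c 6e d5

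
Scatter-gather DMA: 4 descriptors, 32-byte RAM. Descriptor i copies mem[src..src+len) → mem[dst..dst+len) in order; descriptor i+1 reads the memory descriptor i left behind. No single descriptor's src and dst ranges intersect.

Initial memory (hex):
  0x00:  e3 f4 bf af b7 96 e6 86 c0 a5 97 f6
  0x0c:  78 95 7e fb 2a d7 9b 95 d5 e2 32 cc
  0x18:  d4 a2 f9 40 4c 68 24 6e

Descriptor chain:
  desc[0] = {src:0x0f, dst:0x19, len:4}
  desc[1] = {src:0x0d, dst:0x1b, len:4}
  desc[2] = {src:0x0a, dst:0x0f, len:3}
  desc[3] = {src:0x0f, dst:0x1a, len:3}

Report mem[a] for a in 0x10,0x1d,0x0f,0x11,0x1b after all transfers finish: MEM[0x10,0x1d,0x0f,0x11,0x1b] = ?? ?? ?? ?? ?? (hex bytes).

MEM[0x10,0x1d,0x0f,0x11,0x1b] = f6 fb 97 78 f6

  after D0: wrote 4B at 0x19 = fb2ad79b
  after D1: wrote 4B at 0x1b = 957efb2a
  after D2: wrote 3B at 0x0f = 97f678
  after D3: wrote 3B at 0x1a = 97f678
query mem[0x10]=0xf6, mem[0x1d]=0xfb, mem[0x0f]=0x97, mem[0x11]=0x78, mem[0x1b]=0xf6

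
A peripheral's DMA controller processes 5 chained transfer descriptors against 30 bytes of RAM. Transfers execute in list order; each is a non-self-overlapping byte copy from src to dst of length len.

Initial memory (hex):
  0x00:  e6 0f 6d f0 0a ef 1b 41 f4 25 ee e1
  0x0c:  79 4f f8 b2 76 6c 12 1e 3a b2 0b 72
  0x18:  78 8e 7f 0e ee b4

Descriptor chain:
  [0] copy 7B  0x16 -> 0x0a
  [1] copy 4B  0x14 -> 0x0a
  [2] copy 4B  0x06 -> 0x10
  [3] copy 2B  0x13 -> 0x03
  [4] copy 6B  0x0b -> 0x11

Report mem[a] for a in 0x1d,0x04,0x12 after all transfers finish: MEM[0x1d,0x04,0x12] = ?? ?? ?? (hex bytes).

MEM[0x1d,0x04,0x12] = b4 3a 0b

D0: mem[0x0a..0x10] <- [0b 72 78 8e 7f 0e ee]
D1: mem[0x0a..0x0d] <- [3a b2 0b 72]
D2: mem[0x10..0x13] <- [1b 41 f4 25]
D3: mem[0x03..0x04] <- [25 3a]
D4: mem[0x11..0x16] <- [b2 0b 72 7f 0e 1b]
query mem[0x1d]=0xb4, mem[0x04]=0x3a, mem[0x12]=0x0b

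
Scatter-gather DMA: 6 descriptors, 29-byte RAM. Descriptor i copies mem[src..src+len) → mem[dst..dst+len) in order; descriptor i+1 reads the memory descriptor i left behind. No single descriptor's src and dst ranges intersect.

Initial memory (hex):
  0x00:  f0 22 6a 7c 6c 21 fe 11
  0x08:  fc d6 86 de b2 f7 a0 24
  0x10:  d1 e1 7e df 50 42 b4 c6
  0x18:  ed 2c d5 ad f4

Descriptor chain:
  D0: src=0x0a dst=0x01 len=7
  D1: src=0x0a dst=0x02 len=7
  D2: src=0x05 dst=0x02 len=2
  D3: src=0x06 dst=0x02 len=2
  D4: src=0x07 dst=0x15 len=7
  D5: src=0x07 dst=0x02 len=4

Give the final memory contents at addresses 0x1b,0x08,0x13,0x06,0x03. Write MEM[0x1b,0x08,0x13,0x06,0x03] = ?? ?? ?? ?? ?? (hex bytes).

  after D0: wrote 7B at 0x01 = 86deb2f7a024d1
  after D1: wrote 7B at 0x02 = 86deb2f7a024d1
  after D2: wrote 2B at 0x02 = f7a0
  after D3: wrote 2B at 0x02 = a024
  after D4: wrote 7B at 0x15 = 24d1d686deb2f7
  after D5: wrote 4B at 0x02 = 24d1d686
query mem[0x1b]=0xf7, mem[0x08]=0xd1, mem[0x13]=0xdf, mem[0x06]=0xa0, mem[0x03]=0xd1

MEM[0x1b,0x08,0x13,0x06,0x03] = f7 d1 df a0 d1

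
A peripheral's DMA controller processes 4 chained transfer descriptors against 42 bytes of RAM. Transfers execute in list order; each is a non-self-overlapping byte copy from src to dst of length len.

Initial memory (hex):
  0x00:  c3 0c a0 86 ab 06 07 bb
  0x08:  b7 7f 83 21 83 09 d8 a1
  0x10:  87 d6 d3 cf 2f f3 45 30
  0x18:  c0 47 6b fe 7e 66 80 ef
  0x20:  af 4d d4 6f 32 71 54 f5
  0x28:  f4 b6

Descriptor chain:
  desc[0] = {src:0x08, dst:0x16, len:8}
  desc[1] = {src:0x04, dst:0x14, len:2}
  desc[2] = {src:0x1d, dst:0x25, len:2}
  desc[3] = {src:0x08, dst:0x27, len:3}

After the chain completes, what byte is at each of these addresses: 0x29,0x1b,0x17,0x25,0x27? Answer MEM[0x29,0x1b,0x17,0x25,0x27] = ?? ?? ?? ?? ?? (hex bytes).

MEM[0x29,0x1b,0x17,0x25,0x27] = 83 09 7f a1 b7

[0] 0x08->0x16 len=8 : b7 7f 83 21 83 09 d8 a1
[1] 0x04->0x14 len=2 : ab 06
[2] 0x1d->0x25 len=2 : a1 80
[3] 0x08->0x27 len=3 : b7 7f 83
query mem[0x29]=0x83, mem[0x1b]=0x09, mem[0x17]=0x7f, mem[0x25]=0xa1, mem[0x27]=0xb7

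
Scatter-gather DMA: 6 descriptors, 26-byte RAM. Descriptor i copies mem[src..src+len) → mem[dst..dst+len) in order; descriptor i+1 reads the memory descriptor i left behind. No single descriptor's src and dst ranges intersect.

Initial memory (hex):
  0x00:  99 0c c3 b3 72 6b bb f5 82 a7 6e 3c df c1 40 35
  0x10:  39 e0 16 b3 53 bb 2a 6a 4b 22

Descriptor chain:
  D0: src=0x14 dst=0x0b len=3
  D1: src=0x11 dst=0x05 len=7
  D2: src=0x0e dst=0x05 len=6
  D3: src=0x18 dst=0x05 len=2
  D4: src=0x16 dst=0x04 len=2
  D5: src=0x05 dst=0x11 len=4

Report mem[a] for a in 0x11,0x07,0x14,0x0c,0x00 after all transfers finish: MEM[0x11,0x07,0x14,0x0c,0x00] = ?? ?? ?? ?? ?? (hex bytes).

MEM[0x11,0x07,0x14,0x0c,0x00] = 6a 39 e0 bb 99

  after D0: wrote 3B at 0x0b = 53bb2a
  after D1: wrote 7B at 0x05 = e016b353bb2a6a
  after D2: wrote 6B at 0x05 = 403539e016b3
  after D3: wrote 2B at 0x05 = 4b22
  after D4: wrote 2B at 0x04 = 2a6a
  after D5: wrote 4B at 0x11 = 6a2239e0
query mem[0x11]=0x6a, mem[0x07]=0x39, mem[0x14]=0xe0, mem[0x0c]=0xbb, mem[0x00]=0x99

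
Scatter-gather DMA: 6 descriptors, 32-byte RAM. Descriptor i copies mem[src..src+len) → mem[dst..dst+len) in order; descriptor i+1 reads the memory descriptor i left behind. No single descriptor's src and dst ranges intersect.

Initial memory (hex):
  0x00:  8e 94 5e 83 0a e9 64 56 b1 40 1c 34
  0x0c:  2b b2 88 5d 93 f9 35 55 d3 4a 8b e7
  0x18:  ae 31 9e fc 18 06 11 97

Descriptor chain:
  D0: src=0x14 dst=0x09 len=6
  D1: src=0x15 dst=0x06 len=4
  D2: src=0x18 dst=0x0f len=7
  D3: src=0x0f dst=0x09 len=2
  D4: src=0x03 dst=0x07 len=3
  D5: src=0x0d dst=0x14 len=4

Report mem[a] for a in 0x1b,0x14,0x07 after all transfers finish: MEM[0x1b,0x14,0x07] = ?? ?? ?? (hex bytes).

MEM[0x1b,0x14,0x07] = fc ae 83

D0: mem[0x09..0x0e] <- [d3 4a 8b e7 ae 31]
D1: mem[0x06..0x09] <- [4a 8b e7 ae]
D2: mem[0x0f..0x15] <- [ae 31 9e fc 18 06 11]
D3: mem[0x09..0x0a] <- [ae 31]
D4: mem[0x07..0x09] <- [83 0a e9]
D5: mem[0x14..0x17] <- [ae 31 ae 31]
query mem[0x1b]=0xfc, mem[0x14]=0xae, mem[0x07]=0x83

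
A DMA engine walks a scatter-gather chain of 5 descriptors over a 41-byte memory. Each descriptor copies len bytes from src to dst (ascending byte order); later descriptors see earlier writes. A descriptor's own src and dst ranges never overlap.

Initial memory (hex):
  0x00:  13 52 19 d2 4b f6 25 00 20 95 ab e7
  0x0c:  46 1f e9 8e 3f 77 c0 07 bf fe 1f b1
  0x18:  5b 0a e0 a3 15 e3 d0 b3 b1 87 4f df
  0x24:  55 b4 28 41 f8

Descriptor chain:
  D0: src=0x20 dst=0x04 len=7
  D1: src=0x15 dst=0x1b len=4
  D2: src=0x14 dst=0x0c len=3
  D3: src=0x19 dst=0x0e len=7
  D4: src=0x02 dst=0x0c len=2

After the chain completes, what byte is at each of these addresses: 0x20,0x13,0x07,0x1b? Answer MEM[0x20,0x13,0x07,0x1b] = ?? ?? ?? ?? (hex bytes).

MEM[0x20,0x13,0x07,0x1b] = b1 5b df fe

  after D0: wrote 7B at 0x04 = b1874fdf55b428
  after D1: wrote 4B at 0x1b = fe1fb15b
  after D2: wrote 3B at 0x0c = bffe1f
  after D3: wrote 7B at 0x0e = 0ae0fe1fb15bb3
  after D4: wrote 2B at 0x0c = 19d2
query mem[0x20]=0xb1, mem[0x13]=0x5b, mem[0x07]=0xdf, mem[0x1b]=0xfe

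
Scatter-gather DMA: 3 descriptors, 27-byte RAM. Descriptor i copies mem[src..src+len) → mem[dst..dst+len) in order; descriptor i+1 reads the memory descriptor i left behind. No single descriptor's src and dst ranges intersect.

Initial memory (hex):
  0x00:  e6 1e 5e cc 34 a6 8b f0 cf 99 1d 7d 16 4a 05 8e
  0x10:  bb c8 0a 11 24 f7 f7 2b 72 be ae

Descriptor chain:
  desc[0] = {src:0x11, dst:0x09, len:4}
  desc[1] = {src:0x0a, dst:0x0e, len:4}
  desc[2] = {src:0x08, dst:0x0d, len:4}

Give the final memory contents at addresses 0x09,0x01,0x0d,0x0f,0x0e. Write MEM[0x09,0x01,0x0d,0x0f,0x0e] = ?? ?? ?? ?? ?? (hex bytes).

#0 dst[0x09+4] := {0xc8,0x0a,0x11,0x24}
#1 dst[0x0e+4] := {0x0a,0x11,0x24,0x4a}
#2 dst[0x0d+4] := {0xcf,0xc8,0x0a,0x11}
query mem[0x09]=0xc8, mem[0x01]=0x1e, mem[0x0d]=0xcf, mem[0x0f]=0x0a, mem[0x0e]=0xc8

MEM[0x09,0x01,0x0d,0x0f,0x0e] = c8 1e cf 0a c8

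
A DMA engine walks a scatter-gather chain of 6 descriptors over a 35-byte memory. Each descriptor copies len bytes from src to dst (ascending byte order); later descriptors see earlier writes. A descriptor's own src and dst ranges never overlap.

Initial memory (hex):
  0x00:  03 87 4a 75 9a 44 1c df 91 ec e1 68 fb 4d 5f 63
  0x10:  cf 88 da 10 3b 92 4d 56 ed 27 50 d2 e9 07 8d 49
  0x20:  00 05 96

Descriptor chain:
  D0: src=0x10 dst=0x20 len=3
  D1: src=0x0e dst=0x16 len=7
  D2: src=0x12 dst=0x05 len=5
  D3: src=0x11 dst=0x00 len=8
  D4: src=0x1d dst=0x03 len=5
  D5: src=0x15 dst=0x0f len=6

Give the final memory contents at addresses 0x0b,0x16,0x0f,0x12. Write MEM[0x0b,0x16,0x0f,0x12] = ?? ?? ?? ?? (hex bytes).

MEM[0x0b,0x16,0x0f,0x12] = 68 5f 92 cf

#0 dst[0x20+3] := {0xcf,0x88,0xda}
#1 dst[0x16+7] := {0x5f,0x63,0xcf,0x88,0xda,0x10,0x3b}
#2 dst[0x05+5] := {0xda,0x10,0x3b,0x92,0x5f}
#3 dst[0x00+8] := {0x88,0xda,0x10,0x3b,0x92,0x5f,0x63,0xcf}
#4 dst[0x03+5] := {0x07,0x8d,0x49,0xcf,0x88}
#5 dst[0x0f+6] := {0x92,0x5f,0x63,0xcf,0x88,0xda}
query mem[0x0b]=0x68, mem[0x16]=0x5f, mem[0x0f]=0x92, mem[0x12]=0xcf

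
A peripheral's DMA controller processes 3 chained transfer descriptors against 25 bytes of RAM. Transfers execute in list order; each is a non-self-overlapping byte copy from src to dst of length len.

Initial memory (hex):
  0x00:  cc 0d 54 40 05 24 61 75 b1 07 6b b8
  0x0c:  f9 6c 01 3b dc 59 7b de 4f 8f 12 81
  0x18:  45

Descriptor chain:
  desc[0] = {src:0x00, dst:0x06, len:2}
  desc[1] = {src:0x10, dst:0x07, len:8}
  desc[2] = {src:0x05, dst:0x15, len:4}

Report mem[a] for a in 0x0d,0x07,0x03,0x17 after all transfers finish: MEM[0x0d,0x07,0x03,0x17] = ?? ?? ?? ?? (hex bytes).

MEM[0x0d,0x07,0x03,0x17] = 12 dc 40 dc

  after D0: wrote 2B at 0x06 = cc0d
  after D1: wrote 8B at 0x07 = dc597bde4f8f1281
  after D2: wrote 4B at 0x15 = 24ccdc59
query mem[0x0d]=0x12, mem[0x07]=0xdc, mem[0x03]=0x40, mem[0x17]=0xdc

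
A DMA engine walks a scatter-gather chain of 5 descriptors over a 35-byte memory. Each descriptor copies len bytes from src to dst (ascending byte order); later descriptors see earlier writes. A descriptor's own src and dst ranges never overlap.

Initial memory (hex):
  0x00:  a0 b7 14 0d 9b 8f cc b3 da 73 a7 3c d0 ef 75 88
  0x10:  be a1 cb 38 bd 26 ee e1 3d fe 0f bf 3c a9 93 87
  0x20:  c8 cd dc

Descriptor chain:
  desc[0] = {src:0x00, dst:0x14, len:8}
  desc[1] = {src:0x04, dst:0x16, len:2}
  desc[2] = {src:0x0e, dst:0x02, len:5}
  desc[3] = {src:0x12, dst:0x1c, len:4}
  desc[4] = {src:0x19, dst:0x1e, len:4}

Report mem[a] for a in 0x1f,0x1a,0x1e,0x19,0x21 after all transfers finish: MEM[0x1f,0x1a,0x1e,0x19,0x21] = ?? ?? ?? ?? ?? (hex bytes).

MEM[0x1f,0x1a,0x1e,0x19,0x21] = cc cc 8f 8f cb

[0] 0x00->0x14 len=8 : a0 b7 14 0d 9b 8f cc b3
[1] 0x04->0x16 len=2 : 9b 8f
[2] 0x0e->0x02 len=5 : 75 88 be a1 cb
[3] 0x12->0x1c len=4 : cb 38 a0 b7
[4] 0x19->0x1e len=4 : 8f cc b3 cb
query mem[0x1f]=0xcc, mem[0x1a]=0xcc, mem[0x1e]=0x8f, mem[0x19]=0x8f, mem[0x21]=0xcb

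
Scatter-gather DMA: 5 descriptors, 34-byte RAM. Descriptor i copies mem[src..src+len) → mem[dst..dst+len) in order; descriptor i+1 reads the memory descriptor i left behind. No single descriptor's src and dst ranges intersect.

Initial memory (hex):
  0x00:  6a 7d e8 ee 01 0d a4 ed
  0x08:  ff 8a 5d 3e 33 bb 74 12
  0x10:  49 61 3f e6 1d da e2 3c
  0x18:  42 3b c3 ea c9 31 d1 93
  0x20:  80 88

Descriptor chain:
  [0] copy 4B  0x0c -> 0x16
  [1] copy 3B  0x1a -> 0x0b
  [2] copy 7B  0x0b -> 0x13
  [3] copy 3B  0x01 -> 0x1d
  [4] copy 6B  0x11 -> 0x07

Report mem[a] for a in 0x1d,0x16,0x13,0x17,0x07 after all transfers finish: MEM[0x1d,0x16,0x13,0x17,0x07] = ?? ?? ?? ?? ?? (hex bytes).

MEM[0x1d,0x16,0x13,0x17,0x07] = 7d 74 c3 12 61

#0 dst[0x16+4] := {0x33,0xbb,0x74,0x12}
#1 dst[0x0b+3] := {0xc3,0xea,0xc9}
#2 dst[0x13+7] := {0xc3,0xea,0xc9,0x74,0x12,0x49,0x61}
#3 dst[0x1d+3] := {0x7d,0xe8,0xee}
#4 dst[0x07+6] := {0x61,0x3f,0xc3,0xea,0xc9,0x74}
query mem[0x1d]=0x7d, mem[0x16]=0x74, mem[0x13]=0xc3, mem[0x17]=0x12, mem[0x07]=0x61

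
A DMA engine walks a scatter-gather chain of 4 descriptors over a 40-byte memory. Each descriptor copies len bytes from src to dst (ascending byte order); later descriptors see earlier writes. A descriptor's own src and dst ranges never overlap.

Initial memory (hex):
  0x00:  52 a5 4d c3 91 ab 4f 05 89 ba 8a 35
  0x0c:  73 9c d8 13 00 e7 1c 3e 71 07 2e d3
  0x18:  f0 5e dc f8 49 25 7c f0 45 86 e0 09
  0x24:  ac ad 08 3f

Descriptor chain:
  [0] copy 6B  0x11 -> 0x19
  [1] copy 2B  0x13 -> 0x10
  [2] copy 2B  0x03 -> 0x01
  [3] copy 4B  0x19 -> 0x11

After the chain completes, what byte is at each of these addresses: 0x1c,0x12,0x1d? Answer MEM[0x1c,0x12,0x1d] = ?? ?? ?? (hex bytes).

MEM[0x1c,0x12,0x1d] = 71 1c 07

D0: mem[0x19..0x1e] <- [e7 1c 3e 71 07 2e]
D1: mem[0x10..0x11] <- [3e 71]
D2: mem[0x01..0x02] <- [c3 91]
D3: mem[0x11..0x14] <- [e7 1c 3e 71]
query mem[0x1c]=0x71, mem[0x12]=0x1c, mem[0x1d]=0x07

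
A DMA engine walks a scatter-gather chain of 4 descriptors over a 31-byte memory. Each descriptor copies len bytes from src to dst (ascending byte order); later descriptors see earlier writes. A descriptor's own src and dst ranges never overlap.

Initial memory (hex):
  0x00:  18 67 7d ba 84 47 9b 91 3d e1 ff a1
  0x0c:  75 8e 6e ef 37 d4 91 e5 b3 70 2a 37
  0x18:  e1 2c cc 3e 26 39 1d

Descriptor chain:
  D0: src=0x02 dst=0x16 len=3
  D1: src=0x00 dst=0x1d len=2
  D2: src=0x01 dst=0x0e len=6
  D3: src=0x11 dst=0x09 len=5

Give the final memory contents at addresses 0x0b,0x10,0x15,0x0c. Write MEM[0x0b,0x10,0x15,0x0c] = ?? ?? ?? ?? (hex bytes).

D0: mem[0x16..0x18] <- [7d ba 84]
D1: mem[0x1d..0x1e] <- [18 67]
D2: mem[0x0e..0x13] <- [67 7d ba 84 47 9b]
D3: mem[0x09..0x0d] <- [84 47 9b b3 70]
query mem[0x0b]=0x9b, mem[0x10]=0xba, mem[0x15]=0x70, mem[0x0c]=0xb3

MEM[0x0b,0x10,0x15,0x0c] = 9b ba 70 b3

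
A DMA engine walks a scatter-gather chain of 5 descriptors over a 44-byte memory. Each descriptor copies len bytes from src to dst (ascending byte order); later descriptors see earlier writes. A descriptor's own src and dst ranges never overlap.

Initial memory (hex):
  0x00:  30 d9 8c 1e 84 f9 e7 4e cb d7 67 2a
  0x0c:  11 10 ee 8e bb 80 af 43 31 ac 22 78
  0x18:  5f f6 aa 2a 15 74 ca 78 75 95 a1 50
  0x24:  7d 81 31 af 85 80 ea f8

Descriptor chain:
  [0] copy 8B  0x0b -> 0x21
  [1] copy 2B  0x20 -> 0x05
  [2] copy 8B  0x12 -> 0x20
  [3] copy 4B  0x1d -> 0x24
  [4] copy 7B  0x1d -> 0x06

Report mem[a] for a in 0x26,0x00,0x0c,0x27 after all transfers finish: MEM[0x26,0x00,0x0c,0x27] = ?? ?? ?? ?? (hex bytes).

  after D0: wrote 8B at 0x21 = 2a1110ee8ebb80af
  after D1: wrote 2B at 0x05 = 752a
  after D2: wrote 8B at 0x20 = af4331ac22785ff6
  after D3: wrote 4B at 0x24 = 74ca78af
  after D4: wrote 7B at 0x06 = 74ca78af4331ac
query mem[0x26]=0x78, mem[0x00]=0x30, mem[0x0c]=0xac, mem[0x27]=0xaf

MEM[0x26,0x00,0x0c,0x27] = 78 30 ac af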